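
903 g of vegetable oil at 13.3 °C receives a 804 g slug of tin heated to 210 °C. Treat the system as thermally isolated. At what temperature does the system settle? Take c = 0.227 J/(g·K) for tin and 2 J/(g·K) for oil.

With ΣQ=0 the equilibrium temperature is the m·c-weighted mean:
T_f = (182.51×210 + 1806×13.3) / (182.51 + 1806)
    = 62346 / 1988.5 ≈ 31.35 °C

T_f ≈ 31.4 °C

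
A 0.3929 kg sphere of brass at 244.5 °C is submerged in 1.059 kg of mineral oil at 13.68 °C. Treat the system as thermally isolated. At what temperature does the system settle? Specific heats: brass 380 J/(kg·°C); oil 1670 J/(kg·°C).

T_f ≈ 31.6 °C

Set heat shed by the hot body equal to heat absorbed by the cold body:
0.3929*380*(244.5 − T) = 1.059*1670*(T − 13.68)
149.3(244.5 − T) = 1768.5(T − 13.68)
1917.8 T = 60698  ⇒  T ≈ 31.65 °C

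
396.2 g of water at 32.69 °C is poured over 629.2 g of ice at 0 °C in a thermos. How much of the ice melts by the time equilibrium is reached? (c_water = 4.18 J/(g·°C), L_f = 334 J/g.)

Heat available from the water dropping to 0 °C: 396.2×4.18×32.69 = 54138 J.
To melt every bit of ice: 629.2×334 = 210153 J.
54138 J < 210153 J, so only part of the ice melts and the system sits at 0 °C.
m_melted×334 = 54138  ⇒  m_melted ≈ 162.1 g.

m_melted ≈ 162 g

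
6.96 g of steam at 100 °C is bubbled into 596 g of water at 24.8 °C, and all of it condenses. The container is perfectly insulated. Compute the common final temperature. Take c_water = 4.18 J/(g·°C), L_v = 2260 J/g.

T_f ≈ 31.9 °C

Energy balance with sensible and latent terms:
latent heat released on condensation: 6.96·2260 = 15730
  condensate cools 100→T: 6.96·4.18·(T − 100) = 29.09(T − 100)
  water warms: 596·4.18·(T − 24.8) = 2491.3(T − 24.8)
2520.4 T = 15730 + 2909.3 + 61784 = 80423
T ≈ 31.91 °C — below 100 °C, confirming all the steam condensed.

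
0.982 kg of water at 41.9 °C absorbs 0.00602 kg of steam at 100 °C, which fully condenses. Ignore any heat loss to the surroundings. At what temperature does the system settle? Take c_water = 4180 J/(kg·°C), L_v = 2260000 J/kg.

T_f ≈ 45.5 °C

Let T be the final temperature. ΣQ_i = 0:
steam→water at 100 °C releases m L_v = 0.00602·2260000 = 13605; condensed water 100 °C→T: 25.16(T − 100); water warms: 0.982·4180·(T − 41.9) = 4104.8(T − 41.9)
4129.9 T = 13605 + 2516.4 + 171989 = 188111
T ≈ 45.55 °C (< 100 °C, so full condensation is consistent).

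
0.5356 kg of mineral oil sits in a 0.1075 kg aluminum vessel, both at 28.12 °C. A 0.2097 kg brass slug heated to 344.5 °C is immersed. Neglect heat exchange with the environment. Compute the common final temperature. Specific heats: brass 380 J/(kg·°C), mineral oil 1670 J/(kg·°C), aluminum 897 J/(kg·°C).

T_f ≈ 51.7 °C

Net heat exchanged in the isolated system is zero:
0.2097*380*(T − 344.5) + 0.5356*1670*(T − 28.12) + 0.1075*897*(T − 28.12) = 0
79.69(T − 344.5) + 894.45(T − 28.12) + 96.43(T − 28.12) = 0
1070.6 T = 55315
T = 55315 / 1070.6 = 51.7 °C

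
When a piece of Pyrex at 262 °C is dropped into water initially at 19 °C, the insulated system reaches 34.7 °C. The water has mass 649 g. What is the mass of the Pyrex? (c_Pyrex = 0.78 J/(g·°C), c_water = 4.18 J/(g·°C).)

m ≈ 240 g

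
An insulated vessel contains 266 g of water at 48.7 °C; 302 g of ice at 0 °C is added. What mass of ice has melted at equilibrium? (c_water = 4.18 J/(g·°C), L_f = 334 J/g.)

Water can give up m c ΔT = 266×4.18×48.7 = 54149 J before reaching 0 °C.
Melting all 302 g of ice would need 302×334 = 100868 J.
54149 J < 100868 J, so only part of the ice melts and the system sits at 0 °C.
m_melt = 54149 / L_f = 162.1 g.

m_melted ≈ 162 g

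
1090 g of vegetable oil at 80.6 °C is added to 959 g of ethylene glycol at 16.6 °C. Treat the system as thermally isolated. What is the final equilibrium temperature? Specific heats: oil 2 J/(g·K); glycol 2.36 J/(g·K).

Setting the total heat transfer to zero:
1090*2*(T − 80.6) + 959*2.36*(T − 16.6) = 0
2180(T − 80.6) + 2263.2(T − 16.6) = 0
4443.2 T = 213278
T = 213278 / 4443.2 = 48 °C

T_f ≈ 48.0 °C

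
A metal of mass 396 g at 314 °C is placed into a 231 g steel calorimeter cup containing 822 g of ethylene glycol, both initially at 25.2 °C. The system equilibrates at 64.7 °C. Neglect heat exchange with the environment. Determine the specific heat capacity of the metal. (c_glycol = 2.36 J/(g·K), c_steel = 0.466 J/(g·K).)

c ≈ 0.819 J/(g·K)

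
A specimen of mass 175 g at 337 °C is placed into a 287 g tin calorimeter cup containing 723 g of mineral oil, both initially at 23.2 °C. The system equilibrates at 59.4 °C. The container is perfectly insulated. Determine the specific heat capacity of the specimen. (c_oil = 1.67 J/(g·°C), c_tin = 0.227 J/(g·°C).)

Let T be the final temperature. ΣQ_i = 0:
175×c×(59.4 − 337) + 723×1.67×(59.4 − 23.2) + 287×0.227×(59.4 − 23.2) = 0
-48580 c = -46067
c = -46067/-48580 ≈ 0.9483 J/(g·°C)

c ≈ 0.948 J/(g·°C)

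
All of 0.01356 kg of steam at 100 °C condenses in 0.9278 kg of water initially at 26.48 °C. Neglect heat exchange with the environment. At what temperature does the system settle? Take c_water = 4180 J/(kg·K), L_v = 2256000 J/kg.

Sum of m c ΔT and latent-heat terms is zero:
latent heat released on condensation: 0.01356×2256000 = 30591; condensate cools 100→T: 0.01356×4180×(T − 100) = 56.68(T − 100); water warms: 0.9278×4180×(T − 26.48) = 3878.2(T − 26.48)
3934.9 T = 30591 + 5668.1 + 102695 = 138954
T ≈ 35.31 °C, under the boiling point, so the assumption holds.

T_f ≈ 35.3 °C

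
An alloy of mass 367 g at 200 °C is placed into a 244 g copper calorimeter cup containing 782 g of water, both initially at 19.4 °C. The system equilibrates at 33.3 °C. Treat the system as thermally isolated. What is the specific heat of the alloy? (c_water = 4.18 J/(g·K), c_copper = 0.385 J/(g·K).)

c ≈ 0.764 J/(g·K)

Let T be the final temperature. ΣQ_i = 0:
367·c·(33.3 − 200) + 782·4.18·(33.3 − 19.4) + 244·0.385·(33.3 − 19.4) = 0
-61179 c = -46742
c = -46742/-61179 ≈ 0.764 J/(g·K)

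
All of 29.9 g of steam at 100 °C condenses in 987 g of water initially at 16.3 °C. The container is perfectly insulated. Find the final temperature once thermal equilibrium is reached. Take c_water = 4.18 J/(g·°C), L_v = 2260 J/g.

T_f ≈ 34.7 °C

Net heat exchanged in the isolated system is zero:
latent heat released on condensation: 29.9×2260 = 67574; condensate cools 100→T: 29.9×4.18×(T − 100) = 124.98(T − 100); water warms: 987×4.18×(T − 16.3) = 4125.7(T − 16.3)
4250.6 T = 67574 + 12498 + 67248 = 147320
T ≈ 34.66 °C — below 100 °C, confirming all the steam condensed.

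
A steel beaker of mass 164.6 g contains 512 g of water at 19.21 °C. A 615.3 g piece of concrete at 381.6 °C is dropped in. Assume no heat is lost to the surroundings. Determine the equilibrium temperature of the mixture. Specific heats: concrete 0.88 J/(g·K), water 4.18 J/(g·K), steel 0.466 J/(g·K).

T_f ≈ 90.3 °C

Taking heat into each body as positive, Σ m c ΔT = 0:
615.3*0.88*(T − 381.6) + 512*4.18*(T − 19.21) + 164.6*0.466*(T − 19.21) = 0
541.46(T − 381.6) + 2140.2(T − 19.21) + 76.7(T − 19.21) = 0
(541.46 + 2140.2 + 76.7) T = 541.46*381.6 + 2140.2*19.21 + 76.7*19.21
T = 249209/2758.3 ≈ 90.35 °C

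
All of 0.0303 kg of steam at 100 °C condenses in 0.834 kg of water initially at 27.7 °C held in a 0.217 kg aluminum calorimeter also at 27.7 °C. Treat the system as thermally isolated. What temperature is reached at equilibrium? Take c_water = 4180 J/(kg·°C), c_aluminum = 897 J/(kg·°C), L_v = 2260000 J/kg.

Setting the total heat transfer to zero:
steam→water at 100 °C releases m L_v = 0.0303·2260000 = 68478
  condensed water 100 °C→T: 126.65(T − 100)
  original water: 3486.1(T − 27.7)
  aluminum cup: 0.217·897·(T − 27.7) = 194.65(T − 27.7)
3807.4 T = 68478 + 12665 + 101957 = 183101
T ≈ 48.09 °C, under the boiling point, so the assumption holds.

T_f ≈ 48.1 °C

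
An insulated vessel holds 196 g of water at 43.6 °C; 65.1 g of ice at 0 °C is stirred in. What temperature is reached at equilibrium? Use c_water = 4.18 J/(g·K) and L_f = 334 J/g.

T_f ≈ 12.8 °C

Net heat exchanged in the isolated system is zero:
melt ice: 65.1·334 = 21743; meltwater 0→T: 65.1·4.18·T = 272.12 T; water cools: 196·4.18·(T − 43.6) = 819.28(T − 43.6)
1091.4 T = 35721 − 21743 = 13977
T ≈ 12.81 °C — above 0 °C, consistent with complete melting.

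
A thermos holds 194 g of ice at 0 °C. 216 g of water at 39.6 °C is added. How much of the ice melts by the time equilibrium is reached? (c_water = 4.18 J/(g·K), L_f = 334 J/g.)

m_melted ≈ 107 g

Water can give up m c ΔT = 216·4.18·39.6 = 35754 J before reaching 0 °C.
To melt every bit of ice: 194·334 = 64796 J.
Since 35754 < 64796 J, not all the ice melts; equilibrium is at 0 °C.
m_melt = 35754 / L_f = 107 g.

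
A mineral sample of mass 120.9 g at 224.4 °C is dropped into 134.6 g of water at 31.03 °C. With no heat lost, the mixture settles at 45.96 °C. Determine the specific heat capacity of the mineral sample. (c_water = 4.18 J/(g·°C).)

c ≈ 0.389 J/(g·°C)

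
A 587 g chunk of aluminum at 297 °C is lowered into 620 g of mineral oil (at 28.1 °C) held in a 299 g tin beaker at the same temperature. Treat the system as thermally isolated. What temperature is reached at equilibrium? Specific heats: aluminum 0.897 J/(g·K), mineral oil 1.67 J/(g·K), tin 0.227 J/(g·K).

Energy conservation, ΣQ = 0:
587×0.897×(T − 297) + 620×1.67×(T − 28.1) + 299×0.227×(T − 28.1) = 0
(526.54 + 1035.4 + 67.87) T = 526.54×297 + 1035.4×28.1 + 67.87×28.1
T = 187384 / 1629.8 = 115 °C

T_f ≈ 115.0 °C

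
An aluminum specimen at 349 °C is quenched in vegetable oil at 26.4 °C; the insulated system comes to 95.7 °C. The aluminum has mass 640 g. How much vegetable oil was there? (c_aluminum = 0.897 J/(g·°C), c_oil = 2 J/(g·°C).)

m ≈ 1050 g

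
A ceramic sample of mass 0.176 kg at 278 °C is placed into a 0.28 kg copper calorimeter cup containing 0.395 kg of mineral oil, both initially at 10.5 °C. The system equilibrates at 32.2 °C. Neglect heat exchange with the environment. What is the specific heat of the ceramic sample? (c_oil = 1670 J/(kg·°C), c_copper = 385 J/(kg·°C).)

Setting the total heat transfer to zero:
0.176·c·(32.2 − 278) + 0.395·1670·(32.2 − 10.5) + 0.28·385·(32.2 − 10.5) = 0
-43.26 c = -16654
c = -16654/-43.26 ≈ 385 J/(kg·°C)

c ≈ 385 J/(kg·°C)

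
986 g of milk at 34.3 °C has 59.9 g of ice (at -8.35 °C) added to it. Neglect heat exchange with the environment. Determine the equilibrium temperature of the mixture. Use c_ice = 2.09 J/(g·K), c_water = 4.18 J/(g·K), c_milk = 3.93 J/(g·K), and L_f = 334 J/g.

Conservation of energy gives ΣQ = 0:
ice -8.35→0 °C: 59.9×2.09×8.35 = 1045.3
  latent heat to melt: 59.9×334 = 20007
  warm the meltwater: 250.38 T
  milk: 3875(T − 34.3)
4125.4 T = 132912 − 21052 = 111860
T ≈ 27.12 °C. Since T > 0 °C, the all-ice-melts assumption holds.

T_f ≈ 27.1 °C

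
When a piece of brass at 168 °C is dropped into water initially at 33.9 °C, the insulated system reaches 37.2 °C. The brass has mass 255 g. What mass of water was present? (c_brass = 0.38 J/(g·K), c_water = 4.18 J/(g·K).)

Heat lost by the brass = heat gained by the water:
255×0.38×(168 − 37.2) = m×4.18×(37.2 − 33.9)
13.79 m = 12675  ⇒  m ≈ 918.8 g

m ≈ 919 g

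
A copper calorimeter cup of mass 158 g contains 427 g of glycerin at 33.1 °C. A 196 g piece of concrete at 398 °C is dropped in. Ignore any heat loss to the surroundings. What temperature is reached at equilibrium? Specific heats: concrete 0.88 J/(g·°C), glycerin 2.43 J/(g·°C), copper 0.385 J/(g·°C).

T_f ≈ 82.6 °C

Energy conservation, ΣQ = 0:
196×0.88×(T − 398) + 427×2.43×(T − 33.1) + 158×0.385×(T − 33.1) = 0
172.48(T − 398) + 1037.6(T − 33.1) + 60.83(T − 33.1) = 0
(172.48 + 1037.6 + 60.83) T = 172.48×398 + 1037.6×33.1 + 60.83×33.1
T = 105005/1270.9 ≈ 82.62 °C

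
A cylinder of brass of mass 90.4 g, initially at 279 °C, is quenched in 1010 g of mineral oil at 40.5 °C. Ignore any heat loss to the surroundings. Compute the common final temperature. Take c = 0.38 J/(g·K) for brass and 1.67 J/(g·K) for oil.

Setting the total heat transfer to zero:
90.4*0.38*(T − 279) + 1010*1.67*(T − 40.5) = 0
34.35(T − 279) + 1686.7(T − 40.5) = 0
1721.1 T = 77896
T ≈ 45.26 °C

T_f ≈ 45.3 °C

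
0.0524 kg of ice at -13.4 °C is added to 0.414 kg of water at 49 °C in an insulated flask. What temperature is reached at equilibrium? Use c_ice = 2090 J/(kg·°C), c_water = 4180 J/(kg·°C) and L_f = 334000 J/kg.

T_f ≈ 33.8 °C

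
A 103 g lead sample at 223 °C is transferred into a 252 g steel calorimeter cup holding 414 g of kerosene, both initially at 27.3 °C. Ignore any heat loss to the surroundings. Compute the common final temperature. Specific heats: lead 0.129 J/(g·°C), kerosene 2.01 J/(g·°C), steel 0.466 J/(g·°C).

T_f ≈ 30.0 °C

Conservation of energy gives ΣQ = 0:
103×0.129×(T − 223) + 414×2.01×(T − 27.3) + 252×0.466×(T − 27.3) = 0
13.29(T − 223) + 832.14(T − 27.3) + 117.43(T − 27.3) = 0
962.86 T = 28886
T = 28886 / 962.86 = 30 °C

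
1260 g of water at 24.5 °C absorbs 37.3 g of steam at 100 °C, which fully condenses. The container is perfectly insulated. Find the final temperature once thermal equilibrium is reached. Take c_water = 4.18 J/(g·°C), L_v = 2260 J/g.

Energy balance with sensible and latent terms:
latent heat released on condensation: 37.3·2260 = 84298; condensed water 100 °C→T: 155.91(T − 100); water warms: 1260·4.18·(T − 24.5) = 5266.8(T − 24.5)
5422.7 T = 84298 + 15591 + 129037 = 228926
T ≈ 42.22 °C (< 100 °C, so full condensation is consistent).

T_f ≈ 42.2 °C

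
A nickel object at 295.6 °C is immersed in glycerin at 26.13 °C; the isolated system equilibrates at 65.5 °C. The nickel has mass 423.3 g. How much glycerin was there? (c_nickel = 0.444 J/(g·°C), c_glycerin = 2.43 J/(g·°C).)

Heat lost by the nickel = heat gained by the glycerin:
423.3·0.444·(295.6 − 65.5) = m·2.43·(65.5 − 26.13)
95.67 m = 43246  ⇒  m ≈ 452 g

m ≈ 452 g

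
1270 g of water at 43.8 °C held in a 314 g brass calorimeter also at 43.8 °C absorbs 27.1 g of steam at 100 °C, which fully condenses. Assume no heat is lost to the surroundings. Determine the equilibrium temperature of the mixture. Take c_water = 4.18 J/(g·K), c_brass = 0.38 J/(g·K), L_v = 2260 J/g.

T_f ≈ 56.0 °C

Energy conservation, ΣQ = 0:
condense steam: −27.1×2260 = −61246
  condensate cools 100→T: 27.1×4.18×(T − 100) = 113.28(T − 100)
  water warms: 1270×4.18×(T − 43.8) = 5308.6(T − 43.8)
  brass cup: 314×0.38×(T − 43.8) = 119.32(T − 43.8)
5541.2 T = 61246 + 11328 + 237743 = 310317
T ≈ 56.00 °C (< 100 °C, so full condensation is consistent).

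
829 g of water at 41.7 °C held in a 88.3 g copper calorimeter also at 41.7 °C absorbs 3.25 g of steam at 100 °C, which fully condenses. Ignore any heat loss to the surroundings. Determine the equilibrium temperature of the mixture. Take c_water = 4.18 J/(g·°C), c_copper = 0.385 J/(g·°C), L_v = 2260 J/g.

Let T be the final temperature. ΣQ_i = 0:
latent heat released on condensation: 3.25·2260 = 7345
  condensed water 100 °C→T: 13.58(T − 100)
  original water: 3465.2(T − 41.7)
  copper cup: 88.3·0.385·(T − 41.7) = 34(T − 41.7)
3512.8 T = 7345 + 1358.5 + 145917 = 154621
T ≈ 44.02 °C, under the boiling point, so the assumption holds.

T_f ≈ 44.0 °C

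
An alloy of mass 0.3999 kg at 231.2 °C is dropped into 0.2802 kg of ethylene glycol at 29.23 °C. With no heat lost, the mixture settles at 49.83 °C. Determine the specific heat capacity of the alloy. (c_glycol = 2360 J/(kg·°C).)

Let T be the final temperature. ΣQ_i = 0:
0.3999·c·(49.83 − 231.2) + 0.2802·2360·(49.83 − 29.23) = 0
-72.53 c = -13622
c = -13622/-72.53 ≈ 187.8 J/(kg·°C)

c ≈ 188 J/(kg·°C)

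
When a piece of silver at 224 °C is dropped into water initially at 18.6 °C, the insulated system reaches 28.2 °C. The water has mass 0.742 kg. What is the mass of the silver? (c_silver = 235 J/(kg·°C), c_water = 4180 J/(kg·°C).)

m ≈ 0.647 kg

Setting the total heat transfer to zero:
m·235·(28.2 − 224) + 0.742·4180·(28.2 − 18.6) = 0
-46013 m = -29775
m = -29775/-46013 ≈ 0.6471 kg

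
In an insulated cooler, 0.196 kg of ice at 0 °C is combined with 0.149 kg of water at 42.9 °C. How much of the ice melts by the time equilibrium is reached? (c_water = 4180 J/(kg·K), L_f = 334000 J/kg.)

Heat available from the water dropping to 0 °C: 0.149×4180×42.9 = 26719 J.
To melt every bit of ice: 0.196×334000 = 65464 J.
Since 26719 < 65464 J, not all the ice melts; equilibrium is at 0 °C.
m_melt = 26719 / L_f = 0.08 kg.

m_melted ≈ 0.08 kg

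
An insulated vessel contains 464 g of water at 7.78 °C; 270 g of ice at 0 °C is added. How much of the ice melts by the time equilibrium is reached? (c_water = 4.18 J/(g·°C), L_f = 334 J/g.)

m_melted ≈ 45.2 g

Cooling the water to 0 °C releases 464·4.18·7.78 = 15089 J.
To melt every bit of ice: 270·334 = 90180 J.
Since 15089 < 90180 J, not all the ice melts; equilibrium is at 0 °C.
m_melted·334 = 15089  ⇒  m_melted ≈ 45.18 g.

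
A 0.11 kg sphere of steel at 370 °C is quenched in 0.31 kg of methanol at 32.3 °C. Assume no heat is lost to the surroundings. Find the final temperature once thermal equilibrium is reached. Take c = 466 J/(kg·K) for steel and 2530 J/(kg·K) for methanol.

With ΣQ=0 the equilibrium temperature is the m·c-weighted mean:
T_f = (51.26*370 + 784.3*32.3) / (51.26 + 784.3)
    = 44299 / 835.56 ≈ 53.02 °C

T_f ≈ 53.0 °C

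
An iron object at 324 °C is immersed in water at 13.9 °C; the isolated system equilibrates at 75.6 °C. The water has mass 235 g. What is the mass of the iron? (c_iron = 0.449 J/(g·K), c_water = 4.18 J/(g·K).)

m ≈ 543 g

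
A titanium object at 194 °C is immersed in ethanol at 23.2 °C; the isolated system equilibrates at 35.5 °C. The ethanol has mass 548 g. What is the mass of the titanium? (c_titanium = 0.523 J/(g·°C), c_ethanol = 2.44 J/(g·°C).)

Heat gained plus heat lost sum to zero:
m×0.523×(35.5 − 194) + 548×2.44×(35.5 − 23.2) = 0
-82.9 m = -16447
m = -16447/-82.9 ≈ 198.4 g

m ≈ 198 g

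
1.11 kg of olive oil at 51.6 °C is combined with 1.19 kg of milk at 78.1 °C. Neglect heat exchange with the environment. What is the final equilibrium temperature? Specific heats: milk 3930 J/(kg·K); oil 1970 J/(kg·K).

T_f ≈ 69.7 °C

Conservation of energy gives ΣQ = 0:
1.19·3930·(T − 78.1) + 1.11·1970·(T − 51.6) = 0
6863.4 T = 478084
T ≈ 69.66 °C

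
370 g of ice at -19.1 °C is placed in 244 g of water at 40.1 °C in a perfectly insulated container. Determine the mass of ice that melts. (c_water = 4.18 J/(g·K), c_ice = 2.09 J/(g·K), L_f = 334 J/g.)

Heat available from the water dropping to 0 °C: 244·4.18·40.1 = 40899 J.
Of that, 370·2.09·19.1 = 14770 J goes to bring the ice to 0 °C, leaving 26129 J.
Fully melting the ice requires m_ice L_f = 370·334 = 123580 J.
26129 J < 123580 J, so only part of the ice melts and the system sits at 0 °C.
m_melted·334 = 26129  ⇒  m_melted ≈ 78.23 g.

m_melted ≈ 78.2 g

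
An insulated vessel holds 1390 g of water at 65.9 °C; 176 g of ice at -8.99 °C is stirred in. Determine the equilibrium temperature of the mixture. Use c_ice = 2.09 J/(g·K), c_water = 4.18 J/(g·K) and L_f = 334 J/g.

T_f ≈ 49.0 °C

Setting the total heat transfer to zero:
ice -8.99→0 °C: 176·2.09·8.99 = 3306.9; fusion: m_ice L_f = 176·334 = 58784; warm the meltwater: 735.68 T; water: 5810.2(T − 65.9)
6545.9 T = 382892 − 62091 = 320801
T ≈ 49.01 °C — above 0 °C, consistent with complete melting.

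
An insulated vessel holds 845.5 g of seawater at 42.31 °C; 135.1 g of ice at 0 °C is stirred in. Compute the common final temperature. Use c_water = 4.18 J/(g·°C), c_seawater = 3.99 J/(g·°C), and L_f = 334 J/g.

Taking heat into each body as positive, Σ m c ΔT = 0:
fusion: m_ice L_f = 135.1×334 = 45123; meltwater 0→T: 135.1×4.18×T = 564.72 T; seawater cools: 845.5×3.99×(T − 42.31) = 3373.5(T − 42.31)
3938.3 T = 142735 − 45123 = 97611
T ≈ 24.79 °C (positive, so assuming full melt was valid).

T_f ≈ 24.8 °C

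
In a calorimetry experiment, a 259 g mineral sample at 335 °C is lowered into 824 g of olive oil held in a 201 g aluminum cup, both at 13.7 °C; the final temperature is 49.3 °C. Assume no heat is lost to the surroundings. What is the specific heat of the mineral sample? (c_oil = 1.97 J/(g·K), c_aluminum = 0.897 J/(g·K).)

Net heat exchanged in the isolated system is zero:
259×c×(49.3 − 335) + 824×1.97×(49.3 − 13.7) + 201×0.897×(49.3 − 13.7) = 0
-73996 c = -64207
c = -64207/-73996 ≈ 0.8677 J/(g·K)

c ≈ 0.868 J/(g·K)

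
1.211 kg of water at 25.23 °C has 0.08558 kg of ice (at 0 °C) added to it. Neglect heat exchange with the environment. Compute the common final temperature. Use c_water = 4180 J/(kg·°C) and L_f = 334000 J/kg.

T_f ≈ 18.3 °C

Setting the total heat transfer to zero:
latent heat to melt: 0.08558×334000 = 28584; meltwater 0→T: 0.08558×4180×T = 357.72 T; water cools: 1.211×4180×(T − 25.23) = 5062(T − 25.23)
5419.7 T = 127714 − 28584 = 99130
T ≈ 18.29 °C (positive, so assuming full melt was valid).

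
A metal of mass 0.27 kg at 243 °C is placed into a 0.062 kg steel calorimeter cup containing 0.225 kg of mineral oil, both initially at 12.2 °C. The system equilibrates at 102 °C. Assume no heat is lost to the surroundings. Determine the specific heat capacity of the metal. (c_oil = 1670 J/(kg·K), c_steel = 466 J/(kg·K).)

c ≈ 954 J/(kg·K)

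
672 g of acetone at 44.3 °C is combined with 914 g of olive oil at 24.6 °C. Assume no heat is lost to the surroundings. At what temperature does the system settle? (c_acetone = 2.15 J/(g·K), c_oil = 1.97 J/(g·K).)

Energy conservation, ΣQ = 0:
672×2.15×(T − 44.3) + 914×1.97×(T − 24.6) = 0
1444.8(T − 44.3) + 1800.6(T − 24.6) = 0
(1444.8 + 1800.6) T = 1444.8×44.3 + 1800.6×24.6
T = 108299 / 3245.4 = 33.4 °C

T_f ≈ 33.4 °C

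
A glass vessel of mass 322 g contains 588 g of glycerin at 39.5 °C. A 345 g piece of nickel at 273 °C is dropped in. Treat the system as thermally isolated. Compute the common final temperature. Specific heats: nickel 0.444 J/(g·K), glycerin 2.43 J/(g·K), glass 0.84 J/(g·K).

T_f ≈ 58.8 °C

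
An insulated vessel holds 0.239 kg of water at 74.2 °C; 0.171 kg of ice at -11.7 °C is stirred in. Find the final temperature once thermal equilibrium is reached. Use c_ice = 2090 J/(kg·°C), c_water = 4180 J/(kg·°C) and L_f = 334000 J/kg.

T_f ≈ 7.5 °C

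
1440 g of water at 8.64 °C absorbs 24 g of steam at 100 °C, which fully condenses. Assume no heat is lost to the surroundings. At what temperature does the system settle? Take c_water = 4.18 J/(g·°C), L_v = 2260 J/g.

T_f ≈ 19.0 °C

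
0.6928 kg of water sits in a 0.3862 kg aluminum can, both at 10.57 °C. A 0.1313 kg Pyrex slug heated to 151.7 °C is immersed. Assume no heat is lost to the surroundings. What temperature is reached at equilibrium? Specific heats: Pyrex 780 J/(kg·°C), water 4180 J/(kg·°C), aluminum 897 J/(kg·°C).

Heat gained plus heat lost sum to zero:
0.1313·780·(T − 151.7) + 0.6928·4180·(T − 10.57) + 0.3862·897·(T − 10.57) = 0
102.41(T − 151.7) + 2895.9(T − 10.57) + 346.42(T − 10.57) = 0
(102.41 + 2895.9 + 346.42) T = 102.41·151.7 + 2895.9·10.57 + 346.42·10.57
T ≈ 14.89 °C

T_f ≈ 14.9 °C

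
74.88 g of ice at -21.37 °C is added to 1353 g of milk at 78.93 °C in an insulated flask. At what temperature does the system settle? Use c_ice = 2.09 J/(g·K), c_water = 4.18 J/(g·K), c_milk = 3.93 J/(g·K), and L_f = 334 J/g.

Energy conservation, ΣQ = 0:
ice -21.37→0 °C: 74.88×2.09×21.37 = 3344.4; melt ice: 74.88×334 = 25010; warm the meltwater: 313 T; milk: 5317.3(T − 78.93)
5630.3 T = 419694 − 28354 = 391339
T ≈ 69.51 °C. Since T > 0 °C, the all-ice-melts assumption holds.

T_f ≈ 69.5 °C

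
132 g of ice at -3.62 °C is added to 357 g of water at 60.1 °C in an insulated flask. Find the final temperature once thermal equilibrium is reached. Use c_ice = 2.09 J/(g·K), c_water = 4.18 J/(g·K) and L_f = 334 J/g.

Conservation of energy gives ΣQ = 0:
ice -3.62→0 °C: 132×2.09×3.62 = 998.69
  melt ice: 132×334 = 44088
  meltwater 0→T: 132×4.18×T = 551.76 T
  water: 1492.3(T − 60.1)
2044 T = 89685 − 45087 = 44598
T ≈ 21.82 °C — above 0 °C, consistent with complete melting.

T_f ≈ 21.8 °C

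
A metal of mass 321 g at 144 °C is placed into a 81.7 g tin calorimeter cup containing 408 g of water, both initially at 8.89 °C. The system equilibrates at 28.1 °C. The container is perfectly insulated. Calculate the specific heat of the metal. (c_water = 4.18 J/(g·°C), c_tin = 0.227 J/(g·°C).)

c ≈ 0.89 J/(g·°C)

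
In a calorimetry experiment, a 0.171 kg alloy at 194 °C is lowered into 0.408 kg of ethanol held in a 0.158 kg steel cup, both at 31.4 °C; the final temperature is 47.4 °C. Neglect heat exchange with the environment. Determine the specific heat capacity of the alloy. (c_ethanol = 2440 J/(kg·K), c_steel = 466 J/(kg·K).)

c ≈ 682 J/(kg·K)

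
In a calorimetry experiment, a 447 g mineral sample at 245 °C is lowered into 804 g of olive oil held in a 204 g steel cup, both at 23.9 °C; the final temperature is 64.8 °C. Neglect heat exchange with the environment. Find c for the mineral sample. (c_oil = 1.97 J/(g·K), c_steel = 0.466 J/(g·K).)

c ≈ 0.853 J/(g·K)

Net heat exchanged in the isolated system is zero:
447×c×(64.8 − 245) + 804×1.97×(64.8 − 23.9) + 204×0.466×(64.8 − 23.9) = 0
-80549 c = -68669
c = -68669/-80549 ≈ 0.8525 J/(g·K)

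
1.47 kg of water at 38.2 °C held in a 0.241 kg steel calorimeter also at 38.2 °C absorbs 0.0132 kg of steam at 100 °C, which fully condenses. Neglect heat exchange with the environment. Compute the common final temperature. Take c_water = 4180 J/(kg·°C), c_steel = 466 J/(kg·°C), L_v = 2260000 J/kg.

T_f ≈ 43.5 °C

Heat gained plus heat lost sum to zero:
latent heat released on condensation: 0.0132·2260000 = 29832; condensed water 100 °C→T: 55.18(T − 100); water warms: 1.47·4180·(T − 38.2) = 6144.6(T − 38.2); cup: 112.31(T − 38.2)
6312.1 T = 29832 + 5517.6 + 239014 = 274363
T ≈ 43.47 °C — below 100 °C, confirming all the steam condensed.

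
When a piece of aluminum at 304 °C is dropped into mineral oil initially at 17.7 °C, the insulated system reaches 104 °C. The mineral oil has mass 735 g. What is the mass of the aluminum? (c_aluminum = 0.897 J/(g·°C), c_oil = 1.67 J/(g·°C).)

Taking heat into each body as positive, Σ m c ΔT = 0:
m·0.897·(104 − 304) + 735·1.67·(104 − 17.7) = 0
-179.4 m = -105929
m = -105929/-179.4 ≈ 590.5 g

m ≈ 590 g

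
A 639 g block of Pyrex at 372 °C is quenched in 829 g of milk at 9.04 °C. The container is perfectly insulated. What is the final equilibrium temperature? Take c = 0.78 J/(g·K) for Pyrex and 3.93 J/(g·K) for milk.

Let T be the final temperature. ΣQ_i = 0:
639·0.78·(T − 372) + 829·3.93·(T − 9.04) = 0
498.42(T − 372) + 3258(T − 9.04) = 0
3756.4 T = 214864
T = 214864/3756.4 ≈ 57.20 °C

T_f ≈ 57.2 °C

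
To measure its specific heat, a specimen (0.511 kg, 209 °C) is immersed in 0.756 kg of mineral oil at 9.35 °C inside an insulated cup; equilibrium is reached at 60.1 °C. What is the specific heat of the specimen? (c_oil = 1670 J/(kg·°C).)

c ≈ 842 J/(kg·°C)

m_s c (T_s − T_f) = m_oil c_oil (T_f − T_0):
0.511×c×(209 − 60.1) = 0.756×1670×(60.1 − 9.35)
76.09 c = 64073  ⇒  c ≈ 842.1 J/(kg·°C)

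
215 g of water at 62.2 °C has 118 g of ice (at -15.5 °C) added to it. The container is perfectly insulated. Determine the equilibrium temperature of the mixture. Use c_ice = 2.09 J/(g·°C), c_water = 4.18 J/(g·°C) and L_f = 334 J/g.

T_f ≈ 9.1 °C

Energy balance with sensible and latent terms:
ice -15.5→0 °C: 118×2.09×15.5 = 3822.6; melt ice: 118×334 = 39412; warm the meltwater: 493.24 T; water: 898.7(T − 62.2)
1391.9 T = 55899 − 43235 = 12665
T ≈ 9.10 °C — above 0 °C, consistent with complete melting.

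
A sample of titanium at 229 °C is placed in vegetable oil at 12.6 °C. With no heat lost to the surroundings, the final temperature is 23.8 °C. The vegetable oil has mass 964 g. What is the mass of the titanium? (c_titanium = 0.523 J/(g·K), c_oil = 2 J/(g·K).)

m ≈ 201 g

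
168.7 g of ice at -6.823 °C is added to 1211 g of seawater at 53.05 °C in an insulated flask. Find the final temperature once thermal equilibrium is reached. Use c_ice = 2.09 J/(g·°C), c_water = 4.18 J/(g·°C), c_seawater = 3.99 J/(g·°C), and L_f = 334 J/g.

Heat gained plus heat lost sum to zero:
warm ice to 0 °C: 168.7·2.09·(0 − (-6.823)) = 2405.7; latent heat to melt: 168.7·334 = 56346; warm the meltwater: 705.17 T; seawater cools: 1211·3.99·(T − 53.05) = 4831.9(T − 53.05)
5537.1 T = 256332 − 58751 = 197580
T ≈ 35.68 °C. Since T > 0 °C, the all-ice-melts assumption holds.

T_f ≈ 35.7 °C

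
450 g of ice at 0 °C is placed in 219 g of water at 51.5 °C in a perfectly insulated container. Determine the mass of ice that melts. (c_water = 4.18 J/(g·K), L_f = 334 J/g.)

m_melted ≈ 141 g

Water can give up m c ΔT = 219·4.18·51.5 = 47144 J before reaching 0 °C.
To melt every bit of ice: 450·334 = 150300 J.
47144 J < 150300 J, so only part of the ice melts and the system sits at 0 °C.
m_melt = 47144 / L_f = 141.2 g.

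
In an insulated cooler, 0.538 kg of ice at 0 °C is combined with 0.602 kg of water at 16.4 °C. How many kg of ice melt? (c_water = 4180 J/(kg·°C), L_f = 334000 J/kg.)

Water can give up m c ΔT = 0.602×4180×16.4 = 41268 J before reaching 0 °C.
Fully melting the ice requires m_ice L_f = 0.538×334000 = 179692 J.
Since 41268 < 179692 J, not all the ice melts; equilibrium is at 0 °C.
m_melt = 41268 / L_f = 0.1236 kg.

m_melted ≈ 0.124 kg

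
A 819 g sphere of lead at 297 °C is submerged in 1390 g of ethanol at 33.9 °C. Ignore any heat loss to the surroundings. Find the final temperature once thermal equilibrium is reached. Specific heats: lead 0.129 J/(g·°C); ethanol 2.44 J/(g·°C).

T_f ≈ 41.8 °C

Energy conservation, ΣQ = 0:
819·0.129·(T − 297) + 1390·2.44·(T − 33.9) = 0
105.65(T − 297) + 3391.6(T − 33.9) = 0
(105.65 + 3391.6) T = 105.65·297 + 3391.6·33.9
T = 146354 / 3497.3 = 41.8 °C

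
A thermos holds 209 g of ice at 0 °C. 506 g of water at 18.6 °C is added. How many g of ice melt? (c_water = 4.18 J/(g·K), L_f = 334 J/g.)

m_melted ≈ 118 g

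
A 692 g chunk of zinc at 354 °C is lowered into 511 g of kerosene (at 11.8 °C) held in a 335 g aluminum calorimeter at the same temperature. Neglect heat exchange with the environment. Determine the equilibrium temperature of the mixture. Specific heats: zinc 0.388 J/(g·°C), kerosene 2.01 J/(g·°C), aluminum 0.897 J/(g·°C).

T_f ≈ 69.4 °C

Energy conservation, ΣQ = 0:
692×0.388×(T − 354) + 511×2.01×(T − 11.8) + 335×0.897×(T − 11.8) = 0
268.5(T − 354) + 1027.1(T − 11.8) + 300.5(T − 11.8) = 0
(268.5 + 1027.1 + 300.5) T = 268.5×354 + 1027.1×11.8 + 300.5×11.8
T ≈ 69.36 °C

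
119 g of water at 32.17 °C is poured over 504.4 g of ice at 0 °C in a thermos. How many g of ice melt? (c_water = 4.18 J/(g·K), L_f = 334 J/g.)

m_melted ≈ 47.9 g

Heat available from the water dropping to 0 °C: 119·4.18·32.17 = 16002 J.
To melt every bit of ice: 504.4·334 = 168470 J.
16002 J < 168470 J, so only part of the ice melts and the system sits at 0 °C.
m_melted·334 = 16002  ⇒  m_melted ≈ 47.91 g.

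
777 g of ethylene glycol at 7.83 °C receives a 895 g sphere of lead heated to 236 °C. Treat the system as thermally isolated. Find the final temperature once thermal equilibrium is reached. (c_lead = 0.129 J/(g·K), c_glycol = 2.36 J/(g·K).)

Conservation of energy gives ΣQ = 0:
895*0.129*(T − 236) + 777*2.36*(T − 7.83) = 0
115.45(T − 236) + 1833.7(T − 7.83) = 0
(115.45 + 1833.7) T = 115.45*236 + 1833.7*7.83
T ≈ 21.35 °C

T_f ≈ 21.3 °C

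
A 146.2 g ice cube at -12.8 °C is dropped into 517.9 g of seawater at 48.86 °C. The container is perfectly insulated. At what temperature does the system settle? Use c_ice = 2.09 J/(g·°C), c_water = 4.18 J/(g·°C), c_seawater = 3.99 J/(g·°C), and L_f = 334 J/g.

T_f ≈ 18.0 °C

Heat gained plus heat lost sum to zero:
warm ice to 0 °C: 146.2×2.09×(0 − (-12.8)) = 3911.1
  melt ice: 146.2×334 = 48831
  warm the meltwater: 611.12 T
  seawater cools: 517.9×3.99×(T − 48.86) = 2066.4(T − 48.86)
2677.5 T = 100965 − 52742 = 48223
T ≈ 18.01 °C — above 0 °C, consistent with complete melting.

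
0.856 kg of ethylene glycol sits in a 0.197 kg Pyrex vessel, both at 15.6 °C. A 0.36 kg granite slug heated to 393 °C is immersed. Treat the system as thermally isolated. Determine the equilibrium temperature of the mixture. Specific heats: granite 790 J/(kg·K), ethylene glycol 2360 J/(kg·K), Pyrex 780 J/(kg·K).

T_f ≈ 59.3 °C

Heat gained plus heat lost sum to zero:
0.36*790*(T − 393) + 0.856*2360*(T − 15.6) + 0.197*780*(T − 15.6) = 0
284.4(T − 393) + 2020.2(T − 15.6) + 153.66(T − 15.6) = 0
2458.2 T = 145681
T = 145681/2458.2 ≈ 59.26 °C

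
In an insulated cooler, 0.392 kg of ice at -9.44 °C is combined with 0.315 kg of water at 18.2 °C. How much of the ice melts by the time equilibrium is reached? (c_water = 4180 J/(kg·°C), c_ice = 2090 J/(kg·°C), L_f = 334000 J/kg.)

m_melted ≈ 0.0486 kg

Heat available from the water dropping to 0 °C: 0.315×4180×18.2 = 23964 J.
Warming the ice to 0 °C takes 0.392×2090×9.44 = 7734 J, leaving 16230 J for melting.
To melt every bit of ice: 0.392×334000 = 130928 J.
That's not enough to melt it all — equilibrium is at 0 °C with ice remaining.
m_melted×334000 = 16230  ⇒  m_melted ≈ 0.04859 kg.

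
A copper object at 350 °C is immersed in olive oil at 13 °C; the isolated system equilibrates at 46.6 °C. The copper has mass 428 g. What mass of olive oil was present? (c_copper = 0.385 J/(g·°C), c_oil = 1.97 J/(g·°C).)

Heat lost by the copper = heat gained by the oil:
428×0.385×(350 − 46.6) = m×1.97×(46.6 − 13)
66.19 m = 49994  ⇒  m ≈ 755.3 g

m ≈ 755 g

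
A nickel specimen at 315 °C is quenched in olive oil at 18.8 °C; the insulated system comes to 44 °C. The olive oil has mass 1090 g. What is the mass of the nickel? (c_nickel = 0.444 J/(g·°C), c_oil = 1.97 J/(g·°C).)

m ≈ 450 g

Heat lost by the nickel = heat gained by the oil:
m×0.444×(315 − 44) = 1090×1.97×(44 − 18.8)
120.32 m = 54112  ⇒  m ≈ 449.7 g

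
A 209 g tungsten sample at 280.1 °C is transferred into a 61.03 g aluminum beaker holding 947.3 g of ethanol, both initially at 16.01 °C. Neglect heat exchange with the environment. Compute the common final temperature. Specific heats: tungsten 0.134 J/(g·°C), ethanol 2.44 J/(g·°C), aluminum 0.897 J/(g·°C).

T_f ≈ 19.1 °C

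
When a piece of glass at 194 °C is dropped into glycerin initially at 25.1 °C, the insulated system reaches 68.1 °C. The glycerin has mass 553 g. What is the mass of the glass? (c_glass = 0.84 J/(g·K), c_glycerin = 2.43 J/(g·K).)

m ≈ 546 g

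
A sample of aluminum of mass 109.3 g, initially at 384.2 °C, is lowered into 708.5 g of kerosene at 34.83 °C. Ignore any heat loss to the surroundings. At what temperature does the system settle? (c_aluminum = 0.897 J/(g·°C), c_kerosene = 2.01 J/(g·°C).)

T_f ≈ 57.3 °C

Energy conservation, ΣQ = 0:
109.3·0.897·(T − 384.2) + 708.5·2.01·(T − 34.83) = 0
98.04(T − 384.2) + 1424.1(T − 34.83) = 0
(98.04 + 1424.1) T = 98.04·384.2 + 1424.1·34.83
T = 87269/1522.1 ≈ 57.33 °C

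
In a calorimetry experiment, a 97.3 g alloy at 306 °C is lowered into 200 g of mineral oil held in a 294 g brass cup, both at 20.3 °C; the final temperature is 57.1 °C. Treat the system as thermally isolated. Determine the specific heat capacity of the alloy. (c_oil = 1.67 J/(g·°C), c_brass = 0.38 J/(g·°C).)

c ≈ 0.677 J/(g·°C)

Let T be the final temperature. ΣQ_i = 0:
97.3×c×(57.1 − 306) + 200×1.67×(57.1 − 20.3) + 294×0.38×(57.1 − 20.3) = 0
-24218 c = -16402
c = -16402/-24218 ≈ 0.6773 J/(g·°C)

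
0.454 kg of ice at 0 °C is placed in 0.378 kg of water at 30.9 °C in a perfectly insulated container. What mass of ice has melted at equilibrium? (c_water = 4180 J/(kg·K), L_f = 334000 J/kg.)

Water can give up m c ΔT = 0.378·4180·30.9 = 48823 J before reaching 0 °C.
To melt every bit of ice: 0.454·334000 = 151636 J.
48823 J < 151636 J, so only part of the ice melts and the system sits at 0 °C.
Mass melted = 48823/334000 ≈ 0.1462 kg.

m_melted ≈ 0.146 kg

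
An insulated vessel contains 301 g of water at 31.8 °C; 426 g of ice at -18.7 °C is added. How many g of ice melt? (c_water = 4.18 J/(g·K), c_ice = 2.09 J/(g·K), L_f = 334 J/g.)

m_melted ≈ 69.9 g

Cooling the water to 0 °C releases 301×4.18×31.8 = 40010 J.
Warming the ice to 0 °C takes 426×2.09×18.7 = 16649 J, leaving 23361 J for melting.
Melting all 426 g of ice would need 426×334 = 142284 J.
That's not enough to melt it all — equilibrium is at 0 °C with ice remaining.
m_melt = 23361 / L_f = 69.94 g.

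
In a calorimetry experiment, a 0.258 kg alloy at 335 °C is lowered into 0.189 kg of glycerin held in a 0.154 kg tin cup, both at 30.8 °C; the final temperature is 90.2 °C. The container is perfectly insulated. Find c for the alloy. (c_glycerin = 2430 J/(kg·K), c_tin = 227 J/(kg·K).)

Conservation of energy gives ΣQ = 0:
0.258×c×(90.2 − 335) + 0.189×2430×(90.2 − 30.8) + 0.154×227×(90.2 − 30.8) = 0
-63.16 c = -29357
c = -29357/-63.16 ≈ 464.8 J/(kg·K)

c ≈ 465 J/(kg·K)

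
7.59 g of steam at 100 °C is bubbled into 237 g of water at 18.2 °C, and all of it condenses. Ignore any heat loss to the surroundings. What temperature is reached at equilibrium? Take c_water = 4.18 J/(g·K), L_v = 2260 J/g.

T_f ≈ 37.5 °C

Conservation of energy gives ΣQ = 0:
steam→water at 100 °C releases m L_v = 7.59·2260 = 17153
  condensate cools 100→T: 7.59·4.18·(T − 100) = 31.73(T − 100)
  original water: 990.66(T − 18.2)
1022.4 T = 17153 + 3172.6 + 18030 = 38356
T ≈ 37.52 °C — below 100 °C, confirming all the steam condensed.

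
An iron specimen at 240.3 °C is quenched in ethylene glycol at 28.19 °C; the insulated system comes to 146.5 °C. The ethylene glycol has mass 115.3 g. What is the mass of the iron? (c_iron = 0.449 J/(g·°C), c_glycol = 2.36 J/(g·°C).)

m ≈ 764 g

Heat lost by the iron = heat gained by the glycol:
m×0.449×(240.3 − 146.5) = 115.3×2.36×(146.5 − 28.19)
42.12 m = 32193  ⇒  m ≈ 764.4 g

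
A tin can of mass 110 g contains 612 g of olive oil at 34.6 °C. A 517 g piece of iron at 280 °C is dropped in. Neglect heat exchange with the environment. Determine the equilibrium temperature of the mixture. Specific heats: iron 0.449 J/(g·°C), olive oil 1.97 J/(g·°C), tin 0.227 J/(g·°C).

T_f ≈ 73.5 °C

Net heat exchanged in the isolated system is zero:
517*0.449*(T − 280) + 612*1.97*(T − 34.6) + 110*0.227*(T − 34.6) = 0
232.13(T − 280) + 1205.6(T − 34.6) + 24.97(T − 34.6) = 0
(232.13 + 1205.6 + 24.97) T = 232.13*280 + 1205.6*34.6 + 24.97*34.6
T = 107576 / 1462.7 = 73.5 °C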